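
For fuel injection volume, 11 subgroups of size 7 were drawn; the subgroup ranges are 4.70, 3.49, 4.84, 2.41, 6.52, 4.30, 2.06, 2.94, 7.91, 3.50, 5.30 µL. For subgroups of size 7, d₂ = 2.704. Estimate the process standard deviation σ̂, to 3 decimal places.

R̄ = (4.70 + 3.49 + 4.84 + 2.41 + 6.52 + 4.30 + 2.06 + 2.94 + 7.91 + 3.50 + 5.30) / 11 = 4.3609
σ̂ = R̄ / d₂ = 4.3609 / 2.704 = 1.6128

1.613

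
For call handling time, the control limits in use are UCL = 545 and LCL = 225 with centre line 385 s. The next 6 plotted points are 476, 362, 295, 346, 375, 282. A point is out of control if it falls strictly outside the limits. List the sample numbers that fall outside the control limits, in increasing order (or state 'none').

none

All 6 points lie within [225, 545].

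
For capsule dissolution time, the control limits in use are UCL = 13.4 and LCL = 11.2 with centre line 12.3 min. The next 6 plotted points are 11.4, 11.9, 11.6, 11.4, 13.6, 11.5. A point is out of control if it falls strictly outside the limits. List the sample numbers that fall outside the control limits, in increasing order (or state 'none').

5

Compare each point to [11.2, 13.4]: sample 5 = 13.6 > UCL.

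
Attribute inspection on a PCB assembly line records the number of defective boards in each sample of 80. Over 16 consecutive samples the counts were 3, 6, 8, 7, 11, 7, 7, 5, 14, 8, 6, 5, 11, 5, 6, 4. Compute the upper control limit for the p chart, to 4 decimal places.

p̄ = Σdᵢ / (k·n) = 113 / (16 × 80) = 0.08828
UCL = p̄ + 3·√(p̄(1−p̄)/n) = 0.08828 + 3 × √(0.08828×0.91172/80) = 0.08828 + 3 × 0.03172 = 0.18344

0.1834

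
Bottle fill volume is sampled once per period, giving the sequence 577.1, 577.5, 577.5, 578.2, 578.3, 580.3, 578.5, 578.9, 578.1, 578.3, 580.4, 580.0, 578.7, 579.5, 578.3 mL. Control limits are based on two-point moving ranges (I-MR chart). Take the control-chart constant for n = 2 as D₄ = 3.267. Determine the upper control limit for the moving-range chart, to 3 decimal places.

Moving ranges: 0.4, 0.0, 0.7, 0.1, 2.0, 1.8, 0.4, 0.8, 0.2, 2.1, 0.4, 1.3, 0.8, 1.2; M̄R̄ = 12.2000 / 14 = 0.8714
UCL_MR = D₄·M̄R̄ = 3.267 × 0.8714 = 2.8470

2.847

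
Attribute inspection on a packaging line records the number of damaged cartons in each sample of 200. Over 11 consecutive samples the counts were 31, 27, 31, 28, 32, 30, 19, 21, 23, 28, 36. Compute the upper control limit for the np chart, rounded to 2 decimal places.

p̄ = Σdᵢ / (k·n) = 306 / (11 × 200) = 0.13909
UCL = np̄ + 3·√(np̄(1−p̄)) = 27.8182 + 3 × √(27.8182×0.86091) = 27.8182 + 3 × 4.8938 = 42.4995

42.50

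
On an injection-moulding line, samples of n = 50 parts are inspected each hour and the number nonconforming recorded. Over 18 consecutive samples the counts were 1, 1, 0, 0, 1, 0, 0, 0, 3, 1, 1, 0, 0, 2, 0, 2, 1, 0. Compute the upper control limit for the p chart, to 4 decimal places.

p̄ = Σdᵢ / (k·n) = 13 / (18 × 50) = 0.01444
UCL = p̄ + 3·√(p̄(1−p̄)/n) = 0.01444 + 3 × √(0.01444×0.98556/50) = 0.01444 + 3 × 0.01687 = 0.06507

0.0651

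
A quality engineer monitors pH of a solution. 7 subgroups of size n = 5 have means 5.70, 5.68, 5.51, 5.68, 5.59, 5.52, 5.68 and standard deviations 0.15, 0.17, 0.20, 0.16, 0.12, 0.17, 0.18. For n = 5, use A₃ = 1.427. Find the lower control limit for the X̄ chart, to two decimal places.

5.39

X̄̄ = (5.70 + 5.68 + 5.51 + 5.68 + 5.59 + 5.52 + 5.68) / 7 = 5.6229
s̄ = (0.15 + 0.17 + 0.20 + 0.16 + 0.12 + 0.17 + 0.18) / 7 = 0.1643
LCL = X̄̄ − A₃·s̄ = 5.6229 − 1.427 × 0.1643 = 5.3884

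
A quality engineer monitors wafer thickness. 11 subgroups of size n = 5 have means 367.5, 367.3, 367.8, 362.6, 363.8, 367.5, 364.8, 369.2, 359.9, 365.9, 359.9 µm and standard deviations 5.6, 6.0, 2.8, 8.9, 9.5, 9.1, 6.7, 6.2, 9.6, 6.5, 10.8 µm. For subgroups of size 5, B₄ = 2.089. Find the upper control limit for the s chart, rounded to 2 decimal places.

s̄ = (5.6 + 6.0 + 2.8 + 8.9 + 9.5 + 9.1 + 6.7 + 6.2 + 9.6 + 6.5 + 10.8) / 11 = 7.4273
UCL_s = B₄·s̄ = 2.089 × 7.4273 = 15.5156

15.52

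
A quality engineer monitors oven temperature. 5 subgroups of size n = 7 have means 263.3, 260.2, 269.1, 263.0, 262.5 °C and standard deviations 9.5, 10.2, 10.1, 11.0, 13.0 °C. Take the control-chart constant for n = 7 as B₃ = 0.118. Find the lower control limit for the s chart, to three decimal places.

1.270

s̄ = (9.5 + 10.2 + 10.1 + 11.0 + 13.0) / 5 = 10.7600
LCL_s = B₃·s̄ = 0.118 × 10.7600 = 1.2697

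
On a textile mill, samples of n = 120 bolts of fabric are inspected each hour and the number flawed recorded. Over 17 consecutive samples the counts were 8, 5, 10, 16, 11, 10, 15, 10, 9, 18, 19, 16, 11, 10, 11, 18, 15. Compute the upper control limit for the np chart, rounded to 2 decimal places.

22.50

p̄ = Σdᵢ / (k·n) = 212 / (17 × 120) = 0.10392
UCL = np̄ + 3·√(np̄(1−p̄)) = 12.4706 + 3 × √(12.4706×0.89608) = 12.4706 + 3 × 3.3428 = 22.4991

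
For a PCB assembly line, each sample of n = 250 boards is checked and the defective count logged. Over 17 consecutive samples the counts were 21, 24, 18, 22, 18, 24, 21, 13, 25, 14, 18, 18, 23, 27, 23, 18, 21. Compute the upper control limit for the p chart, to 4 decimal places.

0.1339

p̄ = Σdᵢ / (k·n) = 348 / (17 × 250) = 0.08188
UCL = p̄ + 3·√(p̄(1−p̄)/n) = 0.08188 + 3 × √(0.08188×0.91812/250) = 0.08188 + 3 × 0.01734 = 0.13391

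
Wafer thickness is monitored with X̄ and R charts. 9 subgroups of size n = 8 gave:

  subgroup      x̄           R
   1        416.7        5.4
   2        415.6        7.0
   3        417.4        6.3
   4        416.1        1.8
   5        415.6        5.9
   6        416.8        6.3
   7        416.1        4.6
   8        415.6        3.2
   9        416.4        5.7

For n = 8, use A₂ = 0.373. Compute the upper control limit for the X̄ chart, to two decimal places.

X̄̄ = (416.7 + 415.6 + 417.4 + 416.1 + 415.6 + 416.8 + 416.1 + 415.6 + 416.4) / 9 = 3746.3000 / 9 = 416.2556
R̄ = (5.4 + 7.0 + 6.3 + 1.8 + 5.9 + 6.3 + 4.6 + 3.2 + 5.7) / 9 = 46.2000 / 9 = 5.1333
UCL = X̄̄ + A₂·R̄ = 416.2556 + 0.373 × 5.1333 = 418.1703

418.17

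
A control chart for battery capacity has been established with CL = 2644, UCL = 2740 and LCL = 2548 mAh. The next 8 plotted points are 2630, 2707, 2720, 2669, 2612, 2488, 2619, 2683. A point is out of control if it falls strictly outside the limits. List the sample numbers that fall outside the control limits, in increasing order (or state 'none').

6

Compare each point to [2548, 2740]: sample 6 = 2488 < LCL.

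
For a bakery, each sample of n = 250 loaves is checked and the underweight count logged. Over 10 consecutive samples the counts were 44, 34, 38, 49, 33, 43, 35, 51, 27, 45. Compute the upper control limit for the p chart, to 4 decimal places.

0.2291

p̄ = Σdᵢ / (k·n) = 399 / (10 × 250) = 0.15960
UCL = p̄ + 3·√(p̄(1−p̄)/n) = 0.15960 + 3 × √(0.15960×0.84040/250) = 0.15960 + 3 × 0.02316 = 0.22909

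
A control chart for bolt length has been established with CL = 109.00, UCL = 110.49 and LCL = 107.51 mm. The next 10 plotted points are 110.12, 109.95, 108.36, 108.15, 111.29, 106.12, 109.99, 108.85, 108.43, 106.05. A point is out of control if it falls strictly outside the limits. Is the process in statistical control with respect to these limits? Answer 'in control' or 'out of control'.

Compare each point to [107.51, 110.49]: sample 5 = 111.29 > UCL; sample 6 = 106.12 < LCL; sample 10 = 106.05 < LCL.

out of control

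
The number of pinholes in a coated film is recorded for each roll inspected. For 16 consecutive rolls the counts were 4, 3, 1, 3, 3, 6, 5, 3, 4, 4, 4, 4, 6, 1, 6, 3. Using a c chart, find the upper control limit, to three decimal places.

9.559

c̄ = (4 + 3 + 1 + 3 + 3 + 6 + 5 + 3 + 4 + 4 + 4 + 4 + 6 + 1 + 6 + 3) / 16 = 60 / 16 = 3.7500
UCL = c̄ + 3√c̄ = 3.7500 + 3 × √3.7500 = 3.7500 + 3 × 1.9365 = 9.5595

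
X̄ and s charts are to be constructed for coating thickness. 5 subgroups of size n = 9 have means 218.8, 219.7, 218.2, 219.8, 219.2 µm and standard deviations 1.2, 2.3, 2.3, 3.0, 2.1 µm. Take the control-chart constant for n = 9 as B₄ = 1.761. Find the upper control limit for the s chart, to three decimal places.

3.839

s̄ = (1.2 + 2.3 + 2.3 + 3.0 + 2.1) / 5 = 2.1800
UCL_s = B₄·s̄ = 1.761 × 2.1800 = 3.8390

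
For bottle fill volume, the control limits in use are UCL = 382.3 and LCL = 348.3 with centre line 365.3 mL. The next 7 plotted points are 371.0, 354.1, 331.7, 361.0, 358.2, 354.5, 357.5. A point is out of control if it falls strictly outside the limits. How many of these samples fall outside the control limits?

Compare each point to [348.3, 382.3]: sample 3 = 331.7 < LCL.

1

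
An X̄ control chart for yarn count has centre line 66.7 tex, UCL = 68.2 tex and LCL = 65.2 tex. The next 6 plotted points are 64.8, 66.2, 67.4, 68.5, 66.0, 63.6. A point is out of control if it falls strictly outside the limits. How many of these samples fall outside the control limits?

Compare each point to [65.2, 68.2]: sample 1 = 64.8 < LCL; sample 4 = 68.5 > UCL; sample 6 = 63.6 < LCL.

3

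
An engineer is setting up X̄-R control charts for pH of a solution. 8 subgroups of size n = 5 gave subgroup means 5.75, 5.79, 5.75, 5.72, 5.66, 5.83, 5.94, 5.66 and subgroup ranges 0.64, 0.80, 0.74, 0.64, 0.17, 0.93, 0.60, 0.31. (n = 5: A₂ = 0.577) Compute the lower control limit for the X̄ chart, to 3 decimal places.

X̄̄ = (5.75 + 5.79 + 5.75 + 5.72 + 5.66 + 5.83 + 5.94 + 5.66) / 8 = 46.1000 / 8 = 5.7625
R̄ = (0.64 + 0.80 + 0.74 + 0.64 + 0.17 + 0.93 + 0.60 + 0.31) / 8 = 4.8300 / 8 = 0.6038
LCL = X̄̄ − A₂·R̄ = 5.7625 − 0.577 × 0.6038 = 5.4141

5.414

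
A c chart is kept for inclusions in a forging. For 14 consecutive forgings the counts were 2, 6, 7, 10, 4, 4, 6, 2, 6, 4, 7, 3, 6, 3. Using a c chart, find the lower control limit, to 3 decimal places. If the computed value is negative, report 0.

c̄ = (2 + 6 + 7 + 10 + 4 + 4 + 6 + 2 + 6 + 4 + 7 + 3 + 6 + 3) / 14 = 70 / 14 = 5.0000
LCL = c̄ − 3√c̄ = 5.0000 − 3 × 2.2361 = -1.7082 → 0 (cannot be negative)

0.000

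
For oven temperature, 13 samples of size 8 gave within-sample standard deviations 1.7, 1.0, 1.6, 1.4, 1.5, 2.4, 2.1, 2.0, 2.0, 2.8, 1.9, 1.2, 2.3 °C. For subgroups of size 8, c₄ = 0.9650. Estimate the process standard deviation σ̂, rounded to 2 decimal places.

1.91

s̄ = (1.7 + 1.0 + 1.6 + 1.4 + 1.5 + 2.4 + 2.1 + 2.0 + 2.0 + 2.8 + 1.9 + 1.2 + 2.3) / 13 = 1.8385
σ̂ = s̄ / c₄ = 1.8385 / 0.9650 = 1.9051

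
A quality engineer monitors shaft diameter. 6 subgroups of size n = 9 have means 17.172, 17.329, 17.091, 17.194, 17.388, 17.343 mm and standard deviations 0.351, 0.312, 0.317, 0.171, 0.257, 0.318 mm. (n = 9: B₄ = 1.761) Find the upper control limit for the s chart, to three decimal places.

0.507

s̄ = (0.351 + 0.312 + 0.317 + 0.171 + 0.257 + 0.318) / 6 = 0.2877
UCL_s = B₄·s̄ = 1.761 × 0.2877 = 0.5066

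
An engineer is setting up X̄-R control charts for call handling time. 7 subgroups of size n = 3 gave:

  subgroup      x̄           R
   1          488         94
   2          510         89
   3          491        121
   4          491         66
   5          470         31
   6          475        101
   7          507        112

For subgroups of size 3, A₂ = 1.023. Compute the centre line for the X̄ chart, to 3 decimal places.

490.286

X̄̄ = (488 + 510 + 491 + 491 + 470 + 475 + 507) / 7 = 3432.0000 / 7 = 490.2857
CL = X̄̄ = 490.2857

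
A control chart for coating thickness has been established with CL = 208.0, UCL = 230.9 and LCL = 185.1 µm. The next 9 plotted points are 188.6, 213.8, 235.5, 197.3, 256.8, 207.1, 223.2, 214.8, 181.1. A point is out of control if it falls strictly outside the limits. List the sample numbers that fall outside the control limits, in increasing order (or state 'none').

Compare each point to [185.1, 230.9]: sample 3 = 235.5 > UCL; sample 5 = 256.8 > UCL; sample 9 = 181.1 < LCL.

3, 5, 9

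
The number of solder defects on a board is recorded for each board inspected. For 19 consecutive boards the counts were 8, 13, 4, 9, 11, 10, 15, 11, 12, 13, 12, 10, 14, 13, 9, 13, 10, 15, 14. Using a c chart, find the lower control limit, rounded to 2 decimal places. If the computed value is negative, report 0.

1.25

c̄ = (8 + 13 + 4 + 9 + 11 + 10 + 15 + 11 + 12 + 13 + 12 + 10 + 14 + 13 + 9 + 13 + 10 + 15 + 14) / 19 = 216 / 19 = 11.3684
LCL = c̄ − 3√c̄ = 11.3684 − 3 × 3.3717 = 1.2533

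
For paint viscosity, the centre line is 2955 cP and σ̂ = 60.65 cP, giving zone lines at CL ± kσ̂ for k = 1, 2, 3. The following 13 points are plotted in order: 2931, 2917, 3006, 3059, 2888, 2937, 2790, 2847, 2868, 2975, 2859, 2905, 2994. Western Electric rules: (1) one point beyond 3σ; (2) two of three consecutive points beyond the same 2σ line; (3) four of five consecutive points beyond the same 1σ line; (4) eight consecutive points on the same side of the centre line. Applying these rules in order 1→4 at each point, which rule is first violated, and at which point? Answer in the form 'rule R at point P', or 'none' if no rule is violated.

Zone of each point (C = within 1σ̂, B = 1σ̂–2σ̂, A = 2σ̂–3σ̂, * = beyond 3σ̂; sign = side of CL): 1:-C, 2:-C, 3:+C, 4:+B, 5:-B, 6:-C, 7:-A, 8:-B, 9:-B, 10:+C, 11:-B, 12:-C, 13:+C
Rule 3 (four of five consecutive points beyond the same 1σ limit) is satisfied at point 9.

rule 3 at point 9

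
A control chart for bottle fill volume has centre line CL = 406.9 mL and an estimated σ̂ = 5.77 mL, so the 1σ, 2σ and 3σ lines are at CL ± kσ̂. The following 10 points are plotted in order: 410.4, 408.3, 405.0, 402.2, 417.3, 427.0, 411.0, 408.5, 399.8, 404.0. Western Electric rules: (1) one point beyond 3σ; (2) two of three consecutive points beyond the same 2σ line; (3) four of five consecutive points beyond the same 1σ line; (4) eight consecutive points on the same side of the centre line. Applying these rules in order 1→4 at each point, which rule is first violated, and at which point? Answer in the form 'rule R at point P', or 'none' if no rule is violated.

Zone of each point (C = within 1σ̂, B = 1σ̂–2σ̂, A = 2σ̂–3σ̂, * = beyond 3σ̂; sign = side of CL): 1:+C, 2:+C, 3:-C, 4:-C, 5:+B, 6:+*, 7:+C, 8:+C, 9:-B, 10:-C
Rule 1 (one point beyond the 3σ limits) is satisfied at point 6.

rule 1 at point 6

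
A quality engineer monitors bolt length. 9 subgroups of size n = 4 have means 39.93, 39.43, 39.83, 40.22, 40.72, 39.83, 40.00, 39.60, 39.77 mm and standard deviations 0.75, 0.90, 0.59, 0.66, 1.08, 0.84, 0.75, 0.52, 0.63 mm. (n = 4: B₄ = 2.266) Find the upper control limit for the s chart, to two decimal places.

1.69

s̄ = (0.75 + 0.90 + 0.59 + 0.66 + 1.08 + 0.84 + 0.75 + 0.52 + 0.63) / 9 = 0.7467
UCL_s = B₄·s̄ = 2.266 × 0.7467 = 1.6919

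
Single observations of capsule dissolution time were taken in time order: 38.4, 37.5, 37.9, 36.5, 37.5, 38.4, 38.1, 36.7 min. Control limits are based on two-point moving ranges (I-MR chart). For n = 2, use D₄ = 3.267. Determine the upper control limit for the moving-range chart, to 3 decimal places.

Moving ranges: 0.9, 0.4, 1.4, 1.0, 0.9, 0.3, 1.4; M̄R̄ = 6.3000 / 7 = 0.9000
UCL_MR = D₄·M̄R̄ = 3.267 × 0.9000 = 2.9403

2.940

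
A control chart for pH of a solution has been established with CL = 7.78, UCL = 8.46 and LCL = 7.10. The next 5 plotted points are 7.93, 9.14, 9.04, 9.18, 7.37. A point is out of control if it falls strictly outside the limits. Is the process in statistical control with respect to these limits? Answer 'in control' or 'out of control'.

out of control

Compare each point to [7.10, 8.46]: sample 2 = 9.14 > UCL; sample 3 = 9.04 > UCL; sample 4 = 9.18 > UCL.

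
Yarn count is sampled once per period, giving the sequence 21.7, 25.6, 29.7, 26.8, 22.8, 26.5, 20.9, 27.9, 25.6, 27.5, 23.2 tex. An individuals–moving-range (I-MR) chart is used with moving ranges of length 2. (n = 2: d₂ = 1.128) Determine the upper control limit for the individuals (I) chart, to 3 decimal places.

X̄ = (21.7 + 25.6 + 29.7 + 26.8 + 22.8 + 26.5 + 20.9 + 27.9 + 25.6 + 27.5 + 23.2) / 11 = 25.2909
Moving ranges: 3.9, 4.1, 2.9, 4.0, 3.7, 5.6, 7.0, 2.3, 1.9, 4.3; M̄R̄ = 39.7000 / 10 = 3.9700
UCL = X̄ + 3·M̄R̄/d₂ = 25.2909 + 3 × 3.9700 / 1.128 = 35.8494

35.849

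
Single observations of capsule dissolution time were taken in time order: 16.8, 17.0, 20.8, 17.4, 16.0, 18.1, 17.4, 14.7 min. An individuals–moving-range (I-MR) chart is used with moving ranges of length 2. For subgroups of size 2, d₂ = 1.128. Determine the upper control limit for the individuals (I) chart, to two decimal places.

22.71

X̄ = (16.8 + 17.0 + 20.8 + 17.4 + 16.0 + 18.1 + 17.4 + 14.7) / 8 = 17.2750
Moving ranges: 0.2, 3.8, 3.4, 1.4, 2.1, 0.7, 2.7; M̄R̄ = 14.3000 / 7 = 2.0429
UCL = X̄ + 3·M̄R̄/d₂ = 17.2750 + 3 × 2.0429 / 1.128 = 22.7081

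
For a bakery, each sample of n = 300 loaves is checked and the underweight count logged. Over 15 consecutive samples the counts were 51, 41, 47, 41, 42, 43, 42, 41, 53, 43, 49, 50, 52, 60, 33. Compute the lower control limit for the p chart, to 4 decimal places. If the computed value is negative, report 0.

p̄ = Σdᵢ / (k·n) = 688 / (15 × 300) = 0.15289
LCL = p̄ − 3·√(p̄(1−p̄)/n) = 0.15289 − 3 × 0.02078 = 0.09056

0.0906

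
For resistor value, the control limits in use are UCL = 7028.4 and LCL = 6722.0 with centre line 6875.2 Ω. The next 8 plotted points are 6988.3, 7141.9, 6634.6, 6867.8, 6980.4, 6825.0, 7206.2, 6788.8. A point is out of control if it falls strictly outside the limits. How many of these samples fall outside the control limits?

Compare each point to [6722.0, 7028.4]: sample 2 = 7141.9 > UCL; sample 3 = 6634.6 < LCL; sample 7 = 7206.2 > UCL.

3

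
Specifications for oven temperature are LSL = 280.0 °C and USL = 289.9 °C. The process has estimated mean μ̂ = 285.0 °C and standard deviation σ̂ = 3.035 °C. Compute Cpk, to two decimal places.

Cpu = (USL − μ̂) / (3σ̂) = (289.9 − 285.0) / (3 × 3.035) = 0.5382; Cpl = (μ̂ − LSL) / (3σ̂) = (285.0 − 280.0) / (3 × 3.035) = 0.5491; Cpk = min(Cpu, Cpl) = 0.5382

0.54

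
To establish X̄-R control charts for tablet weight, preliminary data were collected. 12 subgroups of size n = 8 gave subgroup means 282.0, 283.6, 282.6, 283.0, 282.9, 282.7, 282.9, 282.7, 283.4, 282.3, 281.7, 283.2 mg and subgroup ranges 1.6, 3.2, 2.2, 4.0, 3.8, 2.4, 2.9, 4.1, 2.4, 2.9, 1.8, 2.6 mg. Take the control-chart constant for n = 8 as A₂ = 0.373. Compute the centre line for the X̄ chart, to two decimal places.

282.75

X̄̄ = (282.0 + 283.6 + 282.6 + 283.0 + 282.9 + 282.7 + 282.9 + 282.7 + 283.4 + 282.3 + 281.7 + 283.2) / 12 = 3393.0000 / 12 = 282.7500
CL = X̄̄ = 282.7500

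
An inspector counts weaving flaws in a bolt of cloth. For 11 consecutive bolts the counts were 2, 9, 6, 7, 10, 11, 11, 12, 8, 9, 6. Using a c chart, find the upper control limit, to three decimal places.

16.901

c̄ = (2 + 9 + 6 + 7 + 10 + 11 + 11 + 12 + 8 + 9 + 6) / 11 = 91 / 11 = 8.2727
UCL = c̄ + 3√c̄ = 8.2727 + 3 × √8.2727 = 8.2727 + 3 × 2.8762 = 16.9014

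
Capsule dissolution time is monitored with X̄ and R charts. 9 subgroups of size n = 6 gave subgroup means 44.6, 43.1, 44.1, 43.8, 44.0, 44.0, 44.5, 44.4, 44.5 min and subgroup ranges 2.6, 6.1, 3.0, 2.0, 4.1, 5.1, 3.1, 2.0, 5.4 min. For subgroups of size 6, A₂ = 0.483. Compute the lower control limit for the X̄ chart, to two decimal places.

X̄̄ = (44.6 + 43.1 + 44.1 + 43.8 + 44.0 + 44.0 + 44.5 + 44.4 + 44.5) / 9 = 397.0000 / 9 = 44.1111
R̄ = (2.6 + 6.1 + 3.0 + 2.0 + 4.1 + 5.1 + 3.1 + 2.0 + 5.4) / 9 = 33.4000 / 9 = 3.7111
LCL = X̄̄ − A₂·R̄ = 44.1111 − 0.483 × 3.7111 = 42.3186

42.32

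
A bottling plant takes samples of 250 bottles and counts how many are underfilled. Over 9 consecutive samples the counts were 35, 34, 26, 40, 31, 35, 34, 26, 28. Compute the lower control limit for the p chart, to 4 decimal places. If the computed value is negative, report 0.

0.0650

p̄ = Σdᵢ / (k·n) = 289 / (9 × 250) = 0.12844
LCL = p̄ − 3·√(p̄(1−p̄)/n) = 0.12844 − 3 × 0.02116 = 0.06496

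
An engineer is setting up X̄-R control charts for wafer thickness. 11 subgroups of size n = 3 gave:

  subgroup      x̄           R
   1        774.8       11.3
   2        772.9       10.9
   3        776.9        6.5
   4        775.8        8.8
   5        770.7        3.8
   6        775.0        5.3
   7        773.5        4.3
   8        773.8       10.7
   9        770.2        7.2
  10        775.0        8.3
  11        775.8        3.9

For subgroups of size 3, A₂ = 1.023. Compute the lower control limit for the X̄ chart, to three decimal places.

766.503

X̄̄ = (774.8 + 772.9 + 776.9 + 775.8 + 770.7 + 775.0 + 773.5 + 773.8 + 770.2 + 775.0 + 775.8) / 11 = 8514.4000 / 11 = 774.0364
R̄ = (11.3 + 10.9 + 6.5 + 8.8 + 3.8 + 5.3 + 4.3 + 10.7 + 7.2 + 8.3 + 3.9) / 11 = 81.0000 / 11 = 7.3636
LCL = X̄̄ − A₂·R̄ = 774.0364 − 1.023 × 7.3636 = 766.5034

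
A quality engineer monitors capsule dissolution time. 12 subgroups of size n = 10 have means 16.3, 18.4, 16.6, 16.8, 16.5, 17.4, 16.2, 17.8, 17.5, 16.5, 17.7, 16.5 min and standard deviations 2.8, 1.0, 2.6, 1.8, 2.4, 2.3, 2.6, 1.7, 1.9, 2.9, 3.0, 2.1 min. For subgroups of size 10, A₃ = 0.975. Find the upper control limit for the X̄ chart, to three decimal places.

X̄̄ = (16.3 + 18.4 + 16.6 + 16.8 + 16.5 + 17.4 + 16.2 + 17.8 + 17.5 + 16.5 + 17.7 + 16.5) / 12 = 17.0167
s̄ = (2.8 + 1.0 + 2.6 + 1.8 + 2.4 + 2.3 + 2.6 + 1.7 + 1.9 + 2.9 + 3.0 + 2.1) / 12 = 2.2583
UCL = X̄̄ + A₃·s̄ = 17.0167 + 0.975 × 2.2583 = 19.2185

19.219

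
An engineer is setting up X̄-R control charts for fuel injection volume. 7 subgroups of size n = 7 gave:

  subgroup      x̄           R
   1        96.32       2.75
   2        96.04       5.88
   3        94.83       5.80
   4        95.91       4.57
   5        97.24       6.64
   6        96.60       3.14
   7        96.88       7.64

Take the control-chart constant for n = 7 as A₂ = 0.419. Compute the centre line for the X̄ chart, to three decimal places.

X̄̄ = (96.32 + 96.04 + 94.83 + 95.91 + 97.24 + 96.60 + 96.88) / 7 = 673.8200 / 7 = 96.2600
CL = X̄̄ = 96.2600

96.260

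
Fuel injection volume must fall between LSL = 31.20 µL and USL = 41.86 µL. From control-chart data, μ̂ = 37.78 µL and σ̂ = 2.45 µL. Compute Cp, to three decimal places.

0.725

Cp = (USL − LSL) / (6σ̂) = (41.86 − 31.20) / (6 × 2.45) = 10.6600 / 14.7000 = 0.7252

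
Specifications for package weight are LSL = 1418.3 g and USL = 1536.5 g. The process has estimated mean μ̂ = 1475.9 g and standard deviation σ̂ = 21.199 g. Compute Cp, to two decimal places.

Cp = (USL − LSL) / (6σ̂) = (1536.5 − 1418.3) / (6 × 21.199) = 118.2000 / 127.1940 = 0.9293

0.93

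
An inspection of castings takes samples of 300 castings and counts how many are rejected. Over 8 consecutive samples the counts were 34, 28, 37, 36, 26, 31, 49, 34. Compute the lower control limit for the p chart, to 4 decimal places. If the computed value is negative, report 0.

0.0594

p̄ = Σdᵢ / (k·n) = 275 / (8 × 300) = 0.11458
LCL = p̄ − 3·√(p̄(1−p̄)/n) = 0.11458 − 3 × 0.01839 = 0.05941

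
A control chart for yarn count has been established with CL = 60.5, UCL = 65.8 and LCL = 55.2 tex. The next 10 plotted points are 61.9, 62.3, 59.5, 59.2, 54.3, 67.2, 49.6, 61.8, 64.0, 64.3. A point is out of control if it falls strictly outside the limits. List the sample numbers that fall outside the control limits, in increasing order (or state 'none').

Compare each point to [55.2, 65.8]: sample 5 = 54.3 < LCL; sample 6 = 67.2 > UCL; sample 7 = 49.6 < LCL.

5, 6, 7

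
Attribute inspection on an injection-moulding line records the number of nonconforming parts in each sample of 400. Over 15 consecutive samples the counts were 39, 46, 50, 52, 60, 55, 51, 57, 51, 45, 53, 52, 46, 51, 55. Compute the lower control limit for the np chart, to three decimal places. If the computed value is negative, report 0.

30.877

p̄ = Σdᵢ / (k·n) = 763 / (15 × 400) = 0.12717
LCL = np̄ − 3·√(np̄(1−p̄)) = 50.8667 − 3 × 6.6632 = 30.8771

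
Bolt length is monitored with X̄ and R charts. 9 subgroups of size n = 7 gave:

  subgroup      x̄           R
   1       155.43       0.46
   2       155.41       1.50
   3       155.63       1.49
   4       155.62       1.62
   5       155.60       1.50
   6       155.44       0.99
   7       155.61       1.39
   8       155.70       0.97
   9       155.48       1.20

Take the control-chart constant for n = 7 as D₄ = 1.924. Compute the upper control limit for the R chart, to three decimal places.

2.377

R̄ = (0.46 + 1.50 + 1.49 + 1.62 + 1.50 + 0.99 + 1.39 + 0.97 + 1.20) / 9 = 11.1200 / 9 = 1.2356
UCL_R = D₄·R̄ = 1.924 × 1.2356 = 2.3772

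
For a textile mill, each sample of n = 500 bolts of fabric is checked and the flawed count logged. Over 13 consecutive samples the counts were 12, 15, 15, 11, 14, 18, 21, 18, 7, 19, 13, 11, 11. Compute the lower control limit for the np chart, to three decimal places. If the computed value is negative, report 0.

3.076

p̄ = Σdᵢ / (k·n) = 185 / (13 × 500) = 0.02846
LCL = np̄ − 3·√(np̄(1−p̄)) = 14.2308 − 3 × 3.7183 = 3.0759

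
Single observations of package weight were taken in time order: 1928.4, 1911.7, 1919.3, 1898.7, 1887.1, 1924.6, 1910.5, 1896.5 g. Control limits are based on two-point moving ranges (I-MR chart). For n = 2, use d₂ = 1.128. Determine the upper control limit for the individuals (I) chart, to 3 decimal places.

X̄ = (1928.4 + 1911.7 + 1919.3 + 1898.7 + 1887.1 + 1924.6 + 1910.5 + 1896.5) / 8 = 1909.6000
Moving ranges: 16.7, 7.6, 20.6, 11.6, 37.5, 14.1, 14.0; M̄R̄ = 122.1000 / 7 = 17.4429
UCL = X̄ + 3·M̄R̄/d₂ = 1909.6000 + 3 × 17.4429 / 1.128 = 1955.9906

1955.991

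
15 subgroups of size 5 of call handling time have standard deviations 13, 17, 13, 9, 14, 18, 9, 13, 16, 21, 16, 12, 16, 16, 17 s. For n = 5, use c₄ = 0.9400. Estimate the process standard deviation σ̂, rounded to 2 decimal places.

s̄ = (13 + 17 + 13 + 9 + 14 + 18 + 9 + 13 + 16 + 21 + 16 + 12 + 16 + 16 + 17) / 15 = 14.6667
σ̂ = s̄ / c₄ = 14.6667 / 0.9400 = 15.6028

15.60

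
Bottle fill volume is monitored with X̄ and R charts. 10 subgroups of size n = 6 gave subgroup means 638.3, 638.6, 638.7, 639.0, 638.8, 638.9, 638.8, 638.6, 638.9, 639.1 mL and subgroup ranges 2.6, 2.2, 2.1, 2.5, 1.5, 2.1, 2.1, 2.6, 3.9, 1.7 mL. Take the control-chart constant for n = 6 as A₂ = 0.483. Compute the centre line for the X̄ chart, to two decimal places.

X̄̄ = (638.3 + 638.6 + 638.7 + 639.0 + 638.8 + 638.9 + 638.8 + 638.6 + 638.9 + 639.1) / 10 = 6387.7000 / 10 = 638.7700
CL = X̄̄ = 638.7700

638.77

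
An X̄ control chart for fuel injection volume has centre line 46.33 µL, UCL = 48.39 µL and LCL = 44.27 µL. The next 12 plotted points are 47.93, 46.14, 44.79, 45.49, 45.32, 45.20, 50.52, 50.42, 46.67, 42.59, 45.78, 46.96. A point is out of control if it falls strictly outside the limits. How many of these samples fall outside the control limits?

Compare each point to [44.27, 48.39]: sample 7 = 50.52 > UCL; sample 8 = 50.42 > UCL; sample 10 = 42.59 < LCL.

3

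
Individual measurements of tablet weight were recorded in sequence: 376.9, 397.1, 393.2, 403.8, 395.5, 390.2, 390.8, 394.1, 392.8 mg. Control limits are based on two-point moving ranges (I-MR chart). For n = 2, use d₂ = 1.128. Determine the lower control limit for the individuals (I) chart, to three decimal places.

374.925

X̄ = (376.9 + 397.1 + 393.2 + 403.8 + 395.5 + 390.2 + 390.8 + 394.1 + 392.8) / 9 = 392.7111
Moving ranges: 20.2, 3.9, 10.6, 8.3, 5.3, 0.6, 3.3, 1.3; M̄R̄ = 53.5000 / 8 = 6.6875
LCL = X̄ − 3·M̄R̄/d₂ = 392.7111 − 3 × 6.6875 / 1.128 = 374.9252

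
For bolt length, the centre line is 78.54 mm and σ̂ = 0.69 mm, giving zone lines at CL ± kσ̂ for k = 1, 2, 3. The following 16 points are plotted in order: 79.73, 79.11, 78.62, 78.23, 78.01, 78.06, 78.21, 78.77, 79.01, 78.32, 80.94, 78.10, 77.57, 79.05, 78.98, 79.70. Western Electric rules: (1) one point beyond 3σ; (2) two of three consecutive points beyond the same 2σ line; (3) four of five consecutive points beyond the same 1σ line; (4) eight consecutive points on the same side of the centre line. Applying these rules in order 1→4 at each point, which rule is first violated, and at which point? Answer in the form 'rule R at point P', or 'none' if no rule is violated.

rule 1 at point 11

Zone of each point (C = within 1σ̂, B = 1σ̂–2σ̂, A = 2σ̂–3σ̂, * = beyond 3σ̂; sign = side of CL): 1:+B, 2:+C, 3:+C, 4:-C, 5:-C, 6:-C, 7:-C, 8:+C, 9:+C, 10:-C, 11:+*, 12:-C, 13:-B, 14:+C, 15:+C, 16:+B
Rule 1 (one point beyond the 3σ limits) is satisfied at point 11.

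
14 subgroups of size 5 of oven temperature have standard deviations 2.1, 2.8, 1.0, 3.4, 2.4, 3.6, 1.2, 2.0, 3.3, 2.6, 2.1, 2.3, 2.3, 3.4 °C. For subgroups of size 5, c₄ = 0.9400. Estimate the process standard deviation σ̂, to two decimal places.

2.62

s̄ = (2.1 + 2.8 + 1.0 + 3.4 + 2.4 + 3.6 + 1.2 + 2.0 + 3.3 + 2.6 + 2.1 + 2.3 + 2.3 + 3.4) / 14 = 2.4643
σ̂ = s̄ / c₄ = 2.4643 / 0.9400 = 2.6216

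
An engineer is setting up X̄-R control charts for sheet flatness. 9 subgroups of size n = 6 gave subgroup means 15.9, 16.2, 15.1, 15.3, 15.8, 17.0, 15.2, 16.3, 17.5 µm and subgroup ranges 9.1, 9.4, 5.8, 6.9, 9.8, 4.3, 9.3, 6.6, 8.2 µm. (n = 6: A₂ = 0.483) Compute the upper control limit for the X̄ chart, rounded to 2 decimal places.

X̄̄ = (15.9 + 16.2 + 15.1 + 15.3 + 15.8 + 17.0 + 15.2 + 16.3 + 17.5) / 9 = 144.3000 / 9 = 16.0333
R̄ = (9.1 + 9.4 + 5.8 + 6.9 + 9.8 + 4.3 + 9.3 + 6.6 + 8.2) / 9 = 69.4000 / 9 = 7.7111
UCL = X̄̄ + A₂·R̄ = 16.0333 + 0.483 × 7.7111 = 19.7578

19.76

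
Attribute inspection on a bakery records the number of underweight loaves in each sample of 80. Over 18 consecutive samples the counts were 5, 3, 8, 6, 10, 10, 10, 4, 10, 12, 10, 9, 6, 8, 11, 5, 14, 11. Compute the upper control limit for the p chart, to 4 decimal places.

0.2086

p̄ = Σdᵢ / (k·n) = 152 / (18 × 80) = 0.10556
UCL = p̄ + 3·√(p̄(1−p̄)/n) = 0.10556 + 3 × √(0.10556×0.89444/80) = 0.10556 + 3 × 0.03435 = 0.20862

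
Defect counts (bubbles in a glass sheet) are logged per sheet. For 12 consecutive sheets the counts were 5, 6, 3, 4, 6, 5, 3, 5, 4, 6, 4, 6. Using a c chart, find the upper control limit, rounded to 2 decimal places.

c̄ = (5 + 6 + 3 + 4 + 6 + 5 + 3 + 5 + 4 + 6 + 4 + 6) / 12 = 57 / 12 = 4.7500
UCL = c̄ + 3√c̄ = 4.7500 + 3 × √4.7500 = 4.7500 + 3 × 2.1794 = 11.2883

11.29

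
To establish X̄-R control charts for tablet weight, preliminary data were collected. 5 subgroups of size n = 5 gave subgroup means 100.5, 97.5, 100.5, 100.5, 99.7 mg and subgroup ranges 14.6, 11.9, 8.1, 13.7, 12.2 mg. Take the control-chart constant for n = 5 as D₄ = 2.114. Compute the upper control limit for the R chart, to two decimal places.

25.58

R̄ = (14.6 + 11.9 + 8.1 + 13.7 + 12.2) / 5 = 60.5000 / 5 = 12.1000
UCL_R = D₄·R̄ = 2.114 × 12.1000 = 25.5794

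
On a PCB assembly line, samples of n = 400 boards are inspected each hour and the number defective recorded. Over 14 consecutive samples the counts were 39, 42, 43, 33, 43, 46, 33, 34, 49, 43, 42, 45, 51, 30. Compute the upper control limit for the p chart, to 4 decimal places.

0.1478

p̄ = Σdᵢ / (k·n) = 573 / (14 × 400) = 0.10232
UCL = p̄ + 3·√(p̄(1−p̄)/n) = 0.10232 + 3 × √(0.10232×0.89768/400) = 0.10232 + 3 × 0.01515 = 0.14778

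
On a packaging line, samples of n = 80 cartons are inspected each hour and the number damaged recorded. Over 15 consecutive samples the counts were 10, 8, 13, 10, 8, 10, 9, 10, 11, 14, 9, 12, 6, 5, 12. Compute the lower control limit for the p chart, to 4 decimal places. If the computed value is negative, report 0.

p̄ = Σdᵢ / (k·n) = 147 / (15 × 80) = 0.12250
LCL = p̄ − 3·√(p̄(1−p̄)/n) = 0.12250 − 3 × 0.03666 = 0.01253

0.0125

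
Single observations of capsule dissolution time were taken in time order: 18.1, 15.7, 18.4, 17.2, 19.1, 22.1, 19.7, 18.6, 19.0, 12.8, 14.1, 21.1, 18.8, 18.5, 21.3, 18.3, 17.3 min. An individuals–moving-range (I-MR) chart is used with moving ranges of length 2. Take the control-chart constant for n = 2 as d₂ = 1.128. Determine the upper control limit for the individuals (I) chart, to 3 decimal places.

24.724

X̄ = (18.1 + 15.7 + 18.4 + 17.2 + 19.1 + 22.1 + 19.7 + 18.6 + 19.0 + 12.8 + 14.1 + 21.1 + 18.8 + 18.5 + 21.3 + 18.3 + 17.3) / 17 = 18.2412
Moving ranges: 2.4, 2.7, 1.2, 1.9, 3.0, 2.4, 1.1, 0.4, 6.2, 1.3, 7.0, 2.3, 0.3, 2.8, 3.0, 1.0; M̄R̄ = 39.0000 / 16 = 2.4375
UCL = X̄ + 3·M̄R̄/d₂ = 18.2412 + 3 × 2.4375 / 1.128 = 24.7239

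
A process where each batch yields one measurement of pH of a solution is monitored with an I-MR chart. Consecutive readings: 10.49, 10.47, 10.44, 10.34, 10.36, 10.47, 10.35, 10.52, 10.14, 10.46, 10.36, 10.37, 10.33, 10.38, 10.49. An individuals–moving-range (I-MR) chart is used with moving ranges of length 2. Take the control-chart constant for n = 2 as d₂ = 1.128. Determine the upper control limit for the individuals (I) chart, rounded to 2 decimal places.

X̄ = (10.49 + 10.47 + 10.44 + 10.34 + 10.36 + 10.47 + 10.35 + 10.52 + 10.14 + 10.46 + 10.36 + 10.37 + 10.33 + 10.38 + 10.49) / 15 = 10.3980
Moving ranges: 0.02, 0.03, 0.10, 0.02, 0.11, 0.12, 0.17, 0.38, 0.32, 0.10, 0.01, 0.04, 0.05, 0.11; M̄R̄ = 1.5800 / 14 = 0.1129
UCL = X̄ + 3·M̄R̄/d₂ = 10.3980 + 3 × 0.1129 / 1.128 = 10.6982

10.70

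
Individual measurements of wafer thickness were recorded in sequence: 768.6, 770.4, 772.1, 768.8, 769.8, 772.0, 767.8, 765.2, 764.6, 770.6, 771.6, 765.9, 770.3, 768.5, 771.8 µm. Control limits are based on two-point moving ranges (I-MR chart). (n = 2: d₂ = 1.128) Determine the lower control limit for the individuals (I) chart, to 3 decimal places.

761.677

X̄ = (768.6 + 770.4 + 772.1 + 768.8 + 769.8 + 772.0 + 767.8 + 765.2 + 764.6 + 770.6 + 771.6 + 765.9 + 770.3 + 768.5 + 771.8) / 15 = 769.2000
Moving ranges: 1.8, 1.7, 3.3, 1.0, 2.2, 4.2, 2.6, 0.6, 6.0, 1.0, 5.7, 4.4, 1.8, 3.3; M̄R̄ = 39.6000 / 14 = 2.8286
LCL = X̄ − 3·M̄R̄/d₂ = 769.2000 − 3 × 2.8286 / 1.128 = 761.6772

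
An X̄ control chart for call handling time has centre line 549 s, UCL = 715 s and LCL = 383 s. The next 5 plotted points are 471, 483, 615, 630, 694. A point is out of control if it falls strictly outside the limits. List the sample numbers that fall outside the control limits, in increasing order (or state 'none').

All 5 points lie within [383, 715].

none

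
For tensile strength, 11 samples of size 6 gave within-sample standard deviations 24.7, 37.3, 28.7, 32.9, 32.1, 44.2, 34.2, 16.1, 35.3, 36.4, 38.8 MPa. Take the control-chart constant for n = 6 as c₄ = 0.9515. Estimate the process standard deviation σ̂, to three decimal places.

s̄ = (24.7 + 37.3 + 28.7 + 32.9 + 32.1 + 44.2 + 34.2 + 16.1 + 35.3 + 36.4 + 38.8) / 11 = 32.7909
σ̂ = s̄ / c₄ = 32.7909 / 0.9515 = 34.4623

34.462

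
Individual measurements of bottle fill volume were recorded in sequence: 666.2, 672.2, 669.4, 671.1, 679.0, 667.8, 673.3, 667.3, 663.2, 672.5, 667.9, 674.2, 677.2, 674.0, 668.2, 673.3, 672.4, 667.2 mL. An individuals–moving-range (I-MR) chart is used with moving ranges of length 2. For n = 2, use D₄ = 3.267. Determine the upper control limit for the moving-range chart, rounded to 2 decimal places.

17.03

Moving ranges: 6.0, 2.8, 1.7, 7.9, 11.2, 5.5, 6.0, 4.1, 9.3, 4.6, 6.3, 3.0, 3.2, 5.8, 5.1, 0.9, 5.2; M̄R̄ = 88.6000 / 17 = 5.2118
UCL_MR = D₄·M̄R̄ = 3.267 × 5.2118 = 17.0268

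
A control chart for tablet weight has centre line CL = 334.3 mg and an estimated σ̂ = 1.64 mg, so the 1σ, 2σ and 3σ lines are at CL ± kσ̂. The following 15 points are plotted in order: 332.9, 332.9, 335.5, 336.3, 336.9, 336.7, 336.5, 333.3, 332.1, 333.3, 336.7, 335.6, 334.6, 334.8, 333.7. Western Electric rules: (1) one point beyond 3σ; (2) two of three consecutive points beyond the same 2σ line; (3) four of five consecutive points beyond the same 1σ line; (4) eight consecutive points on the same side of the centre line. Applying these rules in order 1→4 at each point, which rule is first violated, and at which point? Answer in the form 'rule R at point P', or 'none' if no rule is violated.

Zone of each point (C = within 1σ̂, B = 1σ̂–2σ̂, A = 2σ̂–3σ̂, * = beyond 3σ̂; sign = side of CL): 1:-C, 2:-C, 3:+C, 4:+B, 5:+B, 6:+B, 7:+B, 8:-C, 9:-B, 10:-C, 11:+B, 12:+C, 13:+C, 14:+C, 15:-C
Rule 3 (four of five consecutive points beyond the same 1σ limit) is satisfied at point 7.

rule 3 at point 7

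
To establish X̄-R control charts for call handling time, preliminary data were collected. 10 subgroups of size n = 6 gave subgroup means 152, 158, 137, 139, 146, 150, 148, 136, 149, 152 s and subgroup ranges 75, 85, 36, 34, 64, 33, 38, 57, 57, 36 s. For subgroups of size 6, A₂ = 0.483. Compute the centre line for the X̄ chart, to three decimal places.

X̄̄ = (152 + 158 + 137 + 139 + 146 + 150 + 148 + 136 + 149 + 152) / 10 = 1467.0000 / 10 = 146.7000
CL = X̄̄ = 146.7000

146.700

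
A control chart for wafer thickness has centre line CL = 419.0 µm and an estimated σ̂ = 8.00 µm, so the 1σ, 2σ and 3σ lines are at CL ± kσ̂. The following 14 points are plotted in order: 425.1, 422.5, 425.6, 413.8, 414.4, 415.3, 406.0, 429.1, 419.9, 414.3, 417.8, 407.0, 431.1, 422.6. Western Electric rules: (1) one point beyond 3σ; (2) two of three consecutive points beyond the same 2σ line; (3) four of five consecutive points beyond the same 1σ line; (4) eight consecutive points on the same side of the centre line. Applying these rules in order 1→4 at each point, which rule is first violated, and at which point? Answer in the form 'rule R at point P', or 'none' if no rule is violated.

none

Zone of each point (C = within 1σ̂, B = 1σ̂–2σ̂, A = 2σ̂–3σ̂, * = beyond 3σ̂; sign = side of CL): 1:+C, 2:+C, 3:+C, 4:-C, 5:-C, 6:-C, 7:-B, 8:+B, 9:+C, 10:-C, 11:-C, 12:-B, 13:+B, 14:+C
No rule fires across all 14 points.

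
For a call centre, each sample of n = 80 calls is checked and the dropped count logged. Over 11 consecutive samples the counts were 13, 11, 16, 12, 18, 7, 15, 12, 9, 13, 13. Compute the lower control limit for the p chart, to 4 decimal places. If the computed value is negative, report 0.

0.0356

p̄ = Σdᵢ / (k·n) = 139 / (11 × 80) = 0.15795
LCL = p̄ − 3·√(p̄(1−p̄)/n) = 0.15795 − 3 × 0.04077 = 0.03563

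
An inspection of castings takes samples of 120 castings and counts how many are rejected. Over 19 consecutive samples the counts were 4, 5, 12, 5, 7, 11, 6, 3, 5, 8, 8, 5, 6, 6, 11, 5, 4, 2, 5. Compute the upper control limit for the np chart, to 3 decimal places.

13.491

p̄ = Σdᵢ / (k·n) = 118 / (19 × 120) = 0.05175
UCL = np̄ + 3·√(np̄(1−p̄)) = 6.2105 + 3 × √(6.2105×0.94825) = 6.2105 + 3 × 2.4267 = 13.4908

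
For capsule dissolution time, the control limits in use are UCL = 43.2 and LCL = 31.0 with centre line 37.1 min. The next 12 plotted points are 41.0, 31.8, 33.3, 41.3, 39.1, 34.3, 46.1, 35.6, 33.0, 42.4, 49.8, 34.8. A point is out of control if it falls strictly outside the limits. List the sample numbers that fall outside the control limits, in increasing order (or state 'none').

Compare each point to [31.0, 43.2]: sample 7 = 46.1 > UCL; sample 11 = 49.8 > UCL.

7, 11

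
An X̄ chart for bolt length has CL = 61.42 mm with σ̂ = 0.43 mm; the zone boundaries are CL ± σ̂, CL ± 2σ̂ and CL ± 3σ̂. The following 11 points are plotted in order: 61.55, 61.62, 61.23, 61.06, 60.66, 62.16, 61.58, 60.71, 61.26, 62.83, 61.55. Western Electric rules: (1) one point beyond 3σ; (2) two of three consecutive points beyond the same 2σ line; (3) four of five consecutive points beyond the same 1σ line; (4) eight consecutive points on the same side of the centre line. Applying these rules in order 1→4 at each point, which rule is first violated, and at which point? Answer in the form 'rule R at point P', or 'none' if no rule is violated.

rule 1 at point 10

Zone of each point (C = within 1σ̂, B = 1σ̂–2σ̂, A = 2σ̂–3σ̂, * = beyond 3σ̂; sign = side of CL): 1:+C, 2:+C, 3:-C, 4:-C, 5:-B, 6:+B, 7:+C, 8:-B, 9:-C, 10:+*, 11:+C
Rule 1 (one point beyond the 3σ limits) is satisfied at point 10.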